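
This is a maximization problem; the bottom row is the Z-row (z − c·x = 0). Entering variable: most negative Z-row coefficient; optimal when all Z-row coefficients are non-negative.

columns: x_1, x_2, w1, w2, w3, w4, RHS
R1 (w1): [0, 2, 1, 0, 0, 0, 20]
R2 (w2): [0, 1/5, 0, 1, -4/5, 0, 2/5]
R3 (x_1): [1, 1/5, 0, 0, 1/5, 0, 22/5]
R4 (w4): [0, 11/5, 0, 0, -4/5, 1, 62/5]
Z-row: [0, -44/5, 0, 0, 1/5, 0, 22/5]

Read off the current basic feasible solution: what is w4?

62/5

w4 is basic (row 4); its value is the RHS of that row, 62/5.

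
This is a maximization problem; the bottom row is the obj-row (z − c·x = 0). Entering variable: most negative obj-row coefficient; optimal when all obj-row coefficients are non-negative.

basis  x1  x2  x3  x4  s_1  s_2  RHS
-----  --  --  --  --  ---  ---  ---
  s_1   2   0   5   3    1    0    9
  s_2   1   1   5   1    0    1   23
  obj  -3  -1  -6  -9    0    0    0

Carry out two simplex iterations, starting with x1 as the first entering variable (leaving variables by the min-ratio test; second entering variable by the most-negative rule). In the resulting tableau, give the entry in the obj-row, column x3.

9

Ratio test on column x1 — row 1: 9/2 = 9/2; row 2: 23/1 = 23. Minimum is 9/2 at row 1 (s_1 leaves); pivot element 2.
Divide row 1 by 2; eliminate column x1 from the other rows.
Second iteration: most negative obj-row entry is -9/2 in column x4, so x4 enters.
Ratio test on column x4 — row 1: (9/2)/(3/2) = 3; row 2: entry -1/2 ≤ 0. Minimum is 3 at row 1 (x1 leaves); pivot element 3/2.
Divide row 1 by 3/2; eliminate column x4 from the other rows.
After both pivots, the entry at the obj-row, column x3 is 9.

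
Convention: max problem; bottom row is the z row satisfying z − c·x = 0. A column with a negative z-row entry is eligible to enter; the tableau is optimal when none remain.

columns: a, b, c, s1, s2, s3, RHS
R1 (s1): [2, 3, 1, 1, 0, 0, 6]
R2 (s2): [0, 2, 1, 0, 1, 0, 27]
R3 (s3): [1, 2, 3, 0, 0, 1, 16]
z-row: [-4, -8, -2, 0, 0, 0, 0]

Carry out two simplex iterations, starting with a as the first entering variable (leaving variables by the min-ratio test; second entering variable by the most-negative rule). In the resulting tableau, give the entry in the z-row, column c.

Ratio test on column a — row 1: 6/2 = 3; row 2: entry 0 ≤ 0; row 3: 16/1 = 16. Minimum is 3 at row 1 (s1 leaves); pivot element 2.
Divide row 1 by 2; eliminate column a from the other rows.
Second iteration: most negative z-row entry is -2 in column b, so b enters.
Ratio test on column b — row 1: 3/(3/2) = 2; row 2: 27/2 = 27/2; row 3: 13/(1/2) = 26. Minimum is 2 at row 1 (a leaves); pivot element 3/2.
Divide row 1 by 3/2; eliminate column b from the other rows.
After both pivots, the entry at the z-row, column c is 2/3.

2/3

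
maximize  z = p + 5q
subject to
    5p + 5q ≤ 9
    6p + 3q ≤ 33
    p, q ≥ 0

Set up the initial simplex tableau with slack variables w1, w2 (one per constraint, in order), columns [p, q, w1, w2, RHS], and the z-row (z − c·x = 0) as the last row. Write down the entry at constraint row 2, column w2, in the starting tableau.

1

Slack w2 belongs to constraint 2; its column is the unit vector e_2, so the entry in row 2 is 1.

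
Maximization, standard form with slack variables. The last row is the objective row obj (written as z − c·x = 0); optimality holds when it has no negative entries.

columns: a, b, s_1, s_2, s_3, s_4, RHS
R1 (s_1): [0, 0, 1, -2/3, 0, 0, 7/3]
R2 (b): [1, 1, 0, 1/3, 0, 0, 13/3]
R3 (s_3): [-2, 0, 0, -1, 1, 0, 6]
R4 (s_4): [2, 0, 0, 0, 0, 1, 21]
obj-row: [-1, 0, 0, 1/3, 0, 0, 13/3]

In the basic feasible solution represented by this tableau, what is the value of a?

a is not in the basis, so in the current basic feasible solution a = 0.

0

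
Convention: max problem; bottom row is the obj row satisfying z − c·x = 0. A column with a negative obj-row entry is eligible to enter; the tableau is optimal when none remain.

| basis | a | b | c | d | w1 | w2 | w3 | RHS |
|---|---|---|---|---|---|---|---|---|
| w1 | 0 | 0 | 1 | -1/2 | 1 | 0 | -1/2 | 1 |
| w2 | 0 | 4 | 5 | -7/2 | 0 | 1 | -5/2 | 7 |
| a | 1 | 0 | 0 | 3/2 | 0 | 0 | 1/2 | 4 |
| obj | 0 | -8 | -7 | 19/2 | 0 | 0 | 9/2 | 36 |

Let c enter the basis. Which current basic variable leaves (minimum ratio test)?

Column c entries and ratios — w1: 1/1 = 1; w2: 7/5 = 7/5; a: 0 ≤ 0, skip.
Smallest ratio is 1 in the row of w1, so w1 leaves.

w1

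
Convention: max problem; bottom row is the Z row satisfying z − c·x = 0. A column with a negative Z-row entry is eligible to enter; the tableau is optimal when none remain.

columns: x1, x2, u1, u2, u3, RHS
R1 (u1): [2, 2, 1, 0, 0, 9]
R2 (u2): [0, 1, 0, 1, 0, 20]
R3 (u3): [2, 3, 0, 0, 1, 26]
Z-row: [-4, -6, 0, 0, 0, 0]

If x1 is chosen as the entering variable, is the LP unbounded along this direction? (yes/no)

Column x1 has positive entries in row(s) 1, 3, so the ratio test bounds it — not unbounded.

no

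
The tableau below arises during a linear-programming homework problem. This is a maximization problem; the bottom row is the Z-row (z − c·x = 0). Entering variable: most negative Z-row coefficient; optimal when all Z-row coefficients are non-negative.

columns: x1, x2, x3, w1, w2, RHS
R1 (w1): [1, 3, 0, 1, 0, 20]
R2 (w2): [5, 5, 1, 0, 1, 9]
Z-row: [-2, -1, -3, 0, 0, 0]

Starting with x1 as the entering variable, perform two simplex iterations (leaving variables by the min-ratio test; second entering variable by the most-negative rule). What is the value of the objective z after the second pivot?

Ratio test on column x1 — row 1: 20/1 = 20; row 2: 9/5 = 9/5. Minimum is 9/5 at row 2 (w2 leaves); pivot element 5.
Pivot on row 2; the Z-row RHS becomes 0 − (-2)·(9/5) = 18/5.
Next entering variable (most negative Z-row entry -13/5): x3.
Ratio test on column x3 — row 1: entry -1/5 ≤ 0; row 2: (9/5)/(1/5) = 9. Minimum is 9 at row 2 (x1 leaves); pivot element 1/5.
After the second pivot the Z-row RHS is 18/5 − (-13/5)·9 = 27.

27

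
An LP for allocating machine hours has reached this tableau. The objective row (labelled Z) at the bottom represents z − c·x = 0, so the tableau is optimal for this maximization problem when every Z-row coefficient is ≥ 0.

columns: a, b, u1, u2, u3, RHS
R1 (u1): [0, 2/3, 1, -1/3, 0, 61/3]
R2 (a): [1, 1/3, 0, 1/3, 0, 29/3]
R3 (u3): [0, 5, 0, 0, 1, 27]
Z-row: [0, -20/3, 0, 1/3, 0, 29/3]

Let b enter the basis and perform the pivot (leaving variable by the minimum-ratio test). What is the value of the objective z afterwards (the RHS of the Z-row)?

Ratio test on column b — row 1: (61/3)/(2/3) = 61/2; row 2: (29/3)/(1/3) = 29; row 3: 27/5 = 27/5. Minimum is 27/5 at row 3 (u3 leaves); pivot element 5.
Pivot on row 3; the Z-row RHS becomes 29/3 − (-20/3)·(27/5) = 137/3.

137/3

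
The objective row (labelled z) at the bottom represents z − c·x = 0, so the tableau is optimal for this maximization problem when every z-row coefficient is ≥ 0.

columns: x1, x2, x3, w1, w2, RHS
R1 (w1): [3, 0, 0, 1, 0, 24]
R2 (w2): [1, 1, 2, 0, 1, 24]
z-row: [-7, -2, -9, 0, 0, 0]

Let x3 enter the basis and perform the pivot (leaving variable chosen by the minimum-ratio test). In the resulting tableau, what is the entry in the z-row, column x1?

-5/2

Ratio test on column x3 — row 1: entry 0 ≤ 0; row 2: 24/2 = 12. Minimum is 12 at row 2 (w2 leaves); pivot element 2.
Divide row 2 by 2; eliminate column x3 from the other rows.
z-row update in column x1: -7 − (-9)·(1/2) = -5/2.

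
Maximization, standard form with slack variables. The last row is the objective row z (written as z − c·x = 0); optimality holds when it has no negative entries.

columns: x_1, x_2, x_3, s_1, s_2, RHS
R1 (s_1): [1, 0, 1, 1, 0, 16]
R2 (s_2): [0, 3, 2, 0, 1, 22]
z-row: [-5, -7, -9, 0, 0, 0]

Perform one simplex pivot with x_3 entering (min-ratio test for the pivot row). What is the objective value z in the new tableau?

99

Ratio test on column x_3 — row 1: 16/1 = 16; row 2: 22/2 = 11. Minimum is 11 at row 2 (s_2 leaves); pivot element 2.
Pivot on row 2; the z-row RHS becomes 0 − (-9)·11 = 99.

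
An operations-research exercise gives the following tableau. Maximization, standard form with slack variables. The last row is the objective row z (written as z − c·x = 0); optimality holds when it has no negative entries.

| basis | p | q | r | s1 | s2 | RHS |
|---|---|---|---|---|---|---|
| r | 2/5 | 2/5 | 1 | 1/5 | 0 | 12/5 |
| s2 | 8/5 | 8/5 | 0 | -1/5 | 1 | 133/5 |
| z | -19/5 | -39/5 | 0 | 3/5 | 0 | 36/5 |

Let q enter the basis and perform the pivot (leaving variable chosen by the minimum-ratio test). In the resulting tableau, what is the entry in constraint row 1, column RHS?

6

Ratio test on column q — row 1: (12/5)/(2/5) = 6; row 2: (133/5)/(8/5) = 133/8. Minimum is 6 at row 1 (r leaves); pivot element 2/5.
Divide row 1 by 2/5; eliminate column q from the other rows.
In the new row 1, the RHS entry is the old entry divided by the pivot: (12/5)/(2/5) = 6.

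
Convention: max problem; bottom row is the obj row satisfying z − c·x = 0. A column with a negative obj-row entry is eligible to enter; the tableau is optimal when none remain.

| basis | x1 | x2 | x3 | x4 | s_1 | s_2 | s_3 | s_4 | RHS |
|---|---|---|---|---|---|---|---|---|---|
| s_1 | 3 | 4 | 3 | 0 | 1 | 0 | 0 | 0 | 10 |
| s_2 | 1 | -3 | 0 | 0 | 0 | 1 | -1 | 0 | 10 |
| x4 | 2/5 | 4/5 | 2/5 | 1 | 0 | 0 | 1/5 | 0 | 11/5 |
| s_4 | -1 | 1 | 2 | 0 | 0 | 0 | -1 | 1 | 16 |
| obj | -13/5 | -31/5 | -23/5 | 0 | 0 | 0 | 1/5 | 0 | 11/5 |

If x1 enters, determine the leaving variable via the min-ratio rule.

s_1

Column x1 entries and ratios — s_1: 10/3 = 10/3; s_2: 10/1 = 10; x4: (11/5)/(2/5) = 11/2; s_4: -1 ≤ 0, skip.
Smallest ratio is 10/3 in the row of s_1, so s_1 leaves.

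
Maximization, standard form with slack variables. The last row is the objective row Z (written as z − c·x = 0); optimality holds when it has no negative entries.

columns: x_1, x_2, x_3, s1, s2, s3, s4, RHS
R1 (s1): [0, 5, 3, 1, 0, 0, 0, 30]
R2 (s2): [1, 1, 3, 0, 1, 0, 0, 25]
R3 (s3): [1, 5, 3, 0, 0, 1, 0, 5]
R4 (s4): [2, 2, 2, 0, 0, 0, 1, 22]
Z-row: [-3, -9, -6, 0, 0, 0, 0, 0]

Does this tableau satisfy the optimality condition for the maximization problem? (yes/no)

no

The Z-row has a negative entry -9 in column x_2, so it is not optimal.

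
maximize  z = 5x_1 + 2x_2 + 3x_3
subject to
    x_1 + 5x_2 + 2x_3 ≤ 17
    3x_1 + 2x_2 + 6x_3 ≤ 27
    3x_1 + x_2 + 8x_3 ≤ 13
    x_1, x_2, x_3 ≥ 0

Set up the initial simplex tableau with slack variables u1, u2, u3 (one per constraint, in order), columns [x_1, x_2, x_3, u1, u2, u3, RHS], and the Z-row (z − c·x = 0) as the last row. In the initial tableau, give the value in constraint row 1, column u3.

Slack u3 belongs to constraint 3; its column is the unit vector e_3, so the entry in row 1 is 0.

0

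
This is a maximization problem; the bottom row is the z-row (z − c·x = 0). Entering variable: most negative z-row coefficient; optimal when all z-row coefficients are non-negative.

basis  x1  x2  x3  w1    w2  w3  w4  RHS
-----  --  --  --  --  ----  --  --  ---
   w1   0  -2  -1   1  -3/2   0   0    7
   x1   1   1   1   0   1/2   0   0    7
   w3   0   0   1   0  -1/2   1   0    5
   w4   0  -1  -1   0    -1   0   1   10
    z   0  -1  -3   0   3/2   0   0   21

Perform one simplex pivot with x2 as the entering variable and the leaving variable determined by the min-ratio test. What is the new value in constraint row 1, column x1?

Ratio test on column x2 — row 1: entry -2 ≤ 0; row 2: 7/1 = 7; row 3: entry 0 ≤ 0; row 4: entry -1 ≤ 0. Minimum is 7 at row 2 (x1 leaves); pivot element 1.
Divide row 2 by 1; eliminate column x2 from the other rows.
Row 1 update in column x1: 0 − (-2)·1 = 2.

2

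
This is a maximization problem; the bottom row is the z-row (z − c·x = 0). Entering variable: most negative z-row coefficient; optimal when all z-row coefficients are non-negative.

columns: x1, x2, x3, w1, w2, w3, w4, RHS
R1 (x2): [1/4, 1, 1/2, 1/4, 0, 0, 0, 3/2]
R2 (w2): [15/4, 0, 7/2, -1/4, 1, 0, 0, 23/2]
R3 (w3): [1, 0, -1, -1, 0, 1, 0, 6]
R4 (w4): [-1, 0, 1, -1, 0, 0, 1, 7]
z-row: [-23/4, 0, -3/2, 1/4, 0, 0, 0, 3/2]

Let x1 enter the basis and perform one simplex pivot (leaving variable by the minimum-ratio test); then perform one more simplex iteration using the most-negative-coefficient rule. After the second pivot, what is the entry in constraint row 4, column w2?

Ratio test on column x1 — row 1: (3/2)/(1/4) = 6; row 2: (23/2)/(15/4) = 46/15; row 3: 6/1 = 6; row 4: entry -1 ≤ 0. Minimum is 46/15 at row 2 (w2 leaves); pivot element 15/4.
Divide row 2 by 15/4; eliminate column x1 from the other rows.
Second iteration: most negative z-row entry is -2/15 in column w1, so w1 enters.
Ratio test on column w1 — row 1: (11/15)/(4/15) = 11/4; row 2: entry -1/15 ≤ 0; row 3: entry -14/15 ≤ 0; row 4: entry -16/15 ≤ 0. Minimum is 11/4 at row 1 (x2 leaves); pivot element 4/15.
Divide row 1 by 4/15; eliminate column w1 from the other rows.
After both pivots, the entry at constraint row 4, column w2 is 0.

0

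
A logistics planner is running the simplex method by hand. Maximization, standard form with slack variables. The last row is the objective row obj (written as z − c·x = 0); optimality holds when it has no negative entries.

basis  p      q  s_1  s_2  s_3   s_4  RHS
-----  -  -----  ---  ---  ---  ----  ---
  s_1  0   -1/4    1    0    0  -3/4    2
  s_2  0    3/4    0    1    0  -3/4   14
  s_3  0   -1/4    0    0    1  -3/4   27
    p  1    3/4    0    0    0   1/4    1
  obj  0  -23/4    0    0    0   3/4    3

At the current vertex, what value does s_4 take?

0

s_4 is not in the basis, so in the current basic feasible solution s_4 = 0.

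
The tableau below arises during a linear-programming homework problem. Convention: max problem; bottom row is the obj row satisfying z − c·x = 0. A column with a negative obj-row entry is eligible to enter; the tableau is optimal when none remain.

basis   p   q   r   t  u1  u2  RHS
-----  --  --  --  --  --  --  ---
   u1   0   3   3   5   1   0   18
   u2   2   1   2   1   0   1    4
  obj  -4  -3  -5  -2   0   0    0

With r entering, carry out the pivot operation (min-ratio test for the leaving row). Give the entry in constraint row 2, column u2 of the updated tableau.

1/2

Ratio test on column r — row 1: 18/3 = 6; row 2: 4/2 = 2. Minimum is 2 at row 2 (u2 leaves); pivot element 2.
Divide row 2 by 2; eliminate column r from the other rows.
In the new row 2, the u2 entry is the old entry divided by the pivot: 1/2 = 1/2.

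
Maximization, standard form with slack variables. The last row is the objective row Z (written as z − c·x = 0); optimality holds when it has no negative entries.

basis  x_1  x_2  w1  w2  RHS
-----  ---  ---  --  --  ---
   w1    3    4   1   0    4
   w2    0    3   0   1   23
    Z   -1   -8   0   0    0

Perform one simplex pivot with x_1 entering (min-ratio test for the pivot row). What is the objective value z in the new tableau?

Ratio test on column x_1 — row 1: 4/3 = 4/3; row 2: entry 0 ≤ 0. Minimum is 4/3 at row 1 (w1 leaves); pivot element 3.
Pivot on row 1; the Z-row RHS becomes 0 − (-1)·(4/3) = 4/3.

4/3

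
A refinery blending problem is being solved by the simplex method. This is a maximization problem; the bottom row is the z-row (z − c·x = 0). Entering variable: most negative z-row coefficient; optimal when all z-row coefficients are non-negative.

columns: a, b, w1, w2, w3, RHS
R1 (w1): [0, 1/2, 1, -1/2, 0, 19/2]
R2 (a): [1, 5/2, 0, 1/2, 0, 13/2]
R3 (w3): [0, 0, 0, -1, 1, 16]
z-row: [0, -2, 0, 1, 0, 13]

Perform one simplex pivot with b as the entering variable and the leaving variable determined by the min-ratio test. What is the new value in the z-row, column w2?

Ratio test on column b — row 1: (19/2)/(1/2) = 19; row 2: (13/2)/(5/2) = 13/5; row 3: entry 0 ≤ 0. Minimum is 13/5 at row 2 (a leaves); pivot element 5/2.
Divide row 2 by 5/2; eliminate column b from the other rows.
z-row update in column w2: 1 − (-2)·(1/5) = 7/5.

7/5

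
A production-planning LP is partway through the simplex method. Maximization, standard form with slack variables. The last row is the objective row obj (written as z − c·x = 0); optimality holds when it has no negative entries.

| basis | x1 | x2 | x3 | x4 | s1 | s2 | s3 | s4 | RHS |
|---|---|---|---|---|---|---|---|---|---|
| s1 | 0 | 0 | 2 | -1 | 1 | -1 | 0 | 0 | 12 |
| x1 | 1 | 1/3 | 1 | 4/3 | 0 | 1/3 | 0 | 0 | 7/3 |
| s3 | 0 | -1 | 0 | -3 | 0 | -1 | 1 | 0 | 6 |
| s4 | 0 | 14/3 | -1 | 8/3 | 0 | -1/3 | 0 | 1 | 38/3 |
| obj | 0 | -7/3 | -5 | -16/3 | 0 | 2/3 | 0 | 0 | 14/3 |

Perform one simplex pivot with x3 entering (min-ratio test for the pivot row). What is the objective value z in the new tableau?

49/3

Ratio test on column x3 — row 1: 12/2 = 6; row 2: (7/3)/1 = 7/3; row 3: entry 0 ≤ 0; row 4: entry -1 ≤ 0. Minimum is 7/3 at row 2 (x1 leaves); pivot element 1.
Pivot on row 2; the obj-row RHS becomes 14/3 − (-5)·(7/3) = 49/3.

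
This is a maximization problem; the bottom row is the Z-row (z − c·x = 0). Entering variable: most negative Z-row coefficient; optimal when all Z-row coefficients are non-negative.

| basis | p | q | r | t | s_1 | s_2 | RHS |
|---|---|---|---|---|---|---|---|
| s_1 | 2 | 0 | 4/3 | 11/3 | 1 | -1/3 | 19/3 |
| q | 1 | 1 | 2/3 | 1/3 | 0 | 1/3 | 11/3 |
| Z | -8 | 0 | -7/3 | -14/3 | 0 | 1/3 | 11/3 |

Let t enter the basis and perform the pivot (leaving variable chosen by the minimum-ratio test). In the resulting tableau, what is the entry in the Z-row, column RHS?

Ratio test on column t — row 1: (19/3)/(11/3) = 19/11; row 2: (11/3)/(1/3) = 11. Minimum is 19/11 at row 1 (s_1 leaves); pivot element 11/3.
Divide row 1 by 11/3; eliminate column t from the other rows.
Z-row update in column RHS: 11/3 − (-14/3)·(19/11) = 129/11.

129/11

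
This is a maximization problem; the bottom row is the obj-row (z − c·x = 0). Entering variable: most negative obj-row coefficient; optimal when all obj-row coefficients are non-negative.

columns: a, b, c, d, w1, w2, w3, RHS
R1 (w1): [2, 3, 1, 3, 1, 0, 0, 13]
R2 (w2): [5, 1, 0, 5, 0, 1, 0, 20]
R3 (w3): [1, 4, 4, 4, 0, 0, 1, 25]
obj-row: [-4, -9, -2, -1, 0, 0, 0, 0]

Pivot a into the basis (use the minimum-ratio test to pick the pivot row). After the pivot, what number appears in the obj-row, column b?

-41/5

Ratio test on column a — row 1: 13/2 = 13/2; row 2: 20/5 = 4; row 3: 25/1 = 25. Minimum is 4 at row 2 (w2 leaves); pivot element 5.
Divide row 2 by 5; eliminate column a from the other rows.
obj-row update in column b: -9 − (-4)·(1/5) = -41/5.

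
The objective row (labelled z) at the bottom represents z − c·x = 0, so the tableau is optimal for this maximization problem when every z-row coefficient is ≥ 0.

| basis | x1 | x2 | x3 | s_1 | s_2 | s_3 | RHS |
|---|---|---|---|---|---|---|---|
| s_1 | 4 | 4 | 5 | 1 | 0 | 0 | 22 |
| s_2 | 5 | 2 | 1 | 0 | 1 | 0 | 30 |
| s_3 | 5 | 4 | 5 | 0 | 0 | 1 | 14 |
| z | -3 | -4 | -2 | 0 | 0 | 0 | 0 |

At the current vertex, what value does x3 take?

0

x3 is not in the basis, so in the current basic feasible solution x3 = 0.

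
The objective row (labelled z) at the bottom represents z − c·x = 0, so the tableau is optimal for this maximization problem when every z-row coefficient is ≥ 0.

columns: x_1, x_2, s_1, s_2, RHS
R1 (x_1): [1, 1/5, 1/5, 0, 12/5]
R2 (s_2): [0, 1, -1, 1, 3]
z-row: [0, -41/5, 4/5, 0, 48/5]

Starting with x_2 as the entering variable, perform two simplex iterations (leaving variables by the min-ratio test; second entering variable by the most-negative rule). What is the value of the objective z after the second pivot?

Ratio test on column x_2 — row 1: (12/5)/(1/5) = 12; row 2: 3/1 = 3. Minimum is 3 at row 2 (s_2 leaves); pivot element 1.
Pivot on row 2; the z-row RHS becomes 48/5 − (-41/5)·3 = 171/5.
Next entering variable (most negative z-row entry -37/5): s_1.
Ratio test on column s_1 — row 1: (9/5)/(2/5) = 9/2; row 2: entry -1 ≤ 0. Minimum is 9/2 at row 1 (x_1 leaves); pivot element 2/5.
After the second pivot the z-row RHS is 171/5 − (-37/5)·(9/2) = 135/2.

135/2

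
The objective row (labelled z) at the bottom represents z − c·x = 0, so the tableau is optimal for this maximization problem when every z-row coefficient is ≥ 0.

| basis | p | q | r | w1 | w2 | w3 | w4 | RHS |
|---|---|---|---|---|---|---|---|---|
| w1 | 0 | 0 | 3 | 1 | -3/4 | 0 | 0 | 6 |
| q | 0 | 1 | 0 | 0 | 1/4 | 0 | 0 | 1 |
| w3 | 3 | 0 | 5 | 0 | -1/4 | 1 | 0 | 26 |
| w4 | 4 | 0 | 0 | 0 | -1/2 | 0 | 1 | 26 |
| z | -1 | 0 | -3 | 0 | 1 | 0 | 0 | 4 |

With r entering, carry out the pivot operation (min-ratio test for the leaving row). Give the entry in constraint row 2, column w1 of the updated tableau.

0

Ratio test on column r — row 1: 6/3 = 2; row 2: entry 0 ≤ 0; row 3: 26/5 = 26/5; row 4: entry 0 ≤ 0. Minimum is 2 at row 1 (w1 leaves); pivot element 3.
Divide row 1 by 3; eliminate column r from the other rows.
Row 2 update in column w1: 0 − 0·(1/3) = 0.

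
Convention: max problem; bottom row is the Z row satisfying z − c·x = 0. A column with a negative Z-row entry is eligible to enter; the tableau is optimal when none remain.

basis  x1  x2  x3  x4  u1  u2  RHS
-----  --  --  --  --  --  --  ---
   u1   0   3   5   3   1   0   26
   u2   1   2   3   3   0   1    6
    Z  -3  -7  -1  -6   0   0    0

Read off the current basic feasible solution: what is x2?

x2 is not in the basis, so in the current basic feasible solution x2 = 0.

0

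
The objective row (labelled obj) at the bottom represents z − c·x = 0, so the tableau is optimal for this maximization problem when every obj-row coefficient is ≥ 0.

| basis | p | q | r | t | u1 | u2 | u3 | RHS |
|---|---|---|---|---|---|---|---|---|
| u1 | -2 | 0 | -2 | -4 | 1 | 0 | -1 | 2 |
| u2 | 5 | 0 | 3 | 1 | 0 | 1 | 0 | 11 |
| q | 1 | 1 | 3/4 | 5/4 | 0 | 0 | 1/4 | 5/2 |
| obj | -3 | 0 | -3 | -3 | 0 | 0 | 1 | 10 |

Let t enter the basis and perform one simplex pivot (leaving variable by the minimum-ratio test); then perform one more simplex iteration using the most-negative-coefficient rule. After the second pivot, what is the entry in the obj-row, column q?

4

Ratio test on column t — row 1: entry -4 ≤ 0; row 2: 11/1 = 11; row 3: (5/2)/(5/4) = 2. Minimum is 2 at row 3 (q leaves); pivot element 5/4.
Divide row 3 by 5/4; eliminate column t from the other rows.
Second iteration: most negative obj-row entry is -6/5 in column r, so r enters.
Ratio test on column r — row 1: 10/(2/5) = 25; row 2: 9/(12/5) = 15/4; row 3: 2/(3/5) = 10/3. Minimum is 10/3 at row 3 (t leaves); pivot element 3/5.
Divide row 3 by 3/5; eliminate column r from the other rows.
After both pivots, the entry at the obj-row, column q is 4.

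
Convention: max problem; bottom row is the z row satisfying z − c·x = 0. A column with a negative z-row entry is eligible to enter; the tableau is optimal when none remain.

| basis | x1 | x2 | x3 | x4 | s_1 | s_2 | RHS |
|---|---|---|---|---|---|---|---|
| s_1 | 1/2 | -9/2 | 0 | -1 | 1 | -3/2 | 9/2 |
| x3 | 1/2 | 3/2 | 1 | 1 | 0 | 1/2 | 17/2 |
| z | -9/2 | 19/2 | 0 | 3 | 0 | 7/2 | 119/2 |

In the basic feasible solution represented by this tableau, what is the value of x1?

0

x1 is not in the basis, so in the current basic feasible solution x1 = 0.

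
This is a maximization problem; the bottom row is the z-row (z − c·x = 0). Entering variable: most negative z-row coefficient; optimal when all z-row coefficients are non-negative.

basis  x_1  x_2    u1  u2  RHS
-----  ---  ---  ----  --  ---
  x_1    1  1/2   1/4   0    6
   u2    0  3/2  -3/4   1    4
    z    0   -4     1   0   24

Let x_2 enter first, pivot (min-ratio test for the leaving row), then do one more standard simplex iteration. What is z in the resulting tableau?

Ratio test on column x_2 — row 1: 6/(1/2) = 12; row 2: 4/(3/2) = 8/3. Minimum is 8/3 at row 2 (u2 leaves); pivot element 3/2.
Pivot on row 2; the z-row RHS becomes 24 − (-4)·(8/3) = 104/3.
Next entering variable (most negative z-row entry -1): u1.
Ratio test on column u1 — row 1: (14/3)/(1/2) = 28/3; row 2: entry -1/2 ≤ 0. Minimum is 28/3 at row 1 (x_1 leaves); pivot element 1/2.
After the second pivot the z-row RHS is 104/3 − (-1)·(28/3) = 44.

44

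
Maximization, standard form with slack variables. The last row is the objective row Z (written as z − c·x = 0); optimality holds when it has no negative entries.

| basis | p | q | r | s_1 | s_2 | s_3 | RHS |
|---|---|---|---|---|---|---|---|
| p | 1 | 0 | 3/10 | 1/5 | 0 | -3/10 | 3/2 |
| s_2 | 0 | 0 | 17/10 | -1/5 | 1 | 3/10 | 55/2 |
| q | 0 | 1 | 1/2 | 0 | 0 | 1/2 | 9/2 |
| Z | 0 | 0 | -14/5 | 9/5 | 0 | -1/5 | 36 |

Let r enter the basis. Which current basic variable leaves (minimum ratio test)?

p

Column r entries and ratios — p: (3/2)/(3/10) = 5; s_2: (55/2)/(17/10) = 275/17; q: (9/2)/(1/2) = 9.
Smallest ratio is 5 in the row of p, so p leaves.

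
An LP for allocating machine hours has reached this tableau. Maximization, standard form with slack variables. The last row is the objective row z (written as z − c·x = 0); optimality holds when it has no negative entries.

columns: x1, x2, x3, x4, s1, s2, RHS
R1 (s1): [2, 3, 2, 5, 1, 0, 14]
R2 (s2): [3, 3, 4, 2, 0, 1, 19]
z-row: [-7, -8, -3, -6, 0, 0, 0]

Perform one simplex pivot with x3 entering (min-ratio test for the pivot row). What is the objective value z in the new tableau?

57/4

Ratio test on column x3 — row 1: 14/2 = 7; row 2: 19/4 = 19/4. Minimum is 19/4 at row 2 (s2 leaves); pivot element 4.
Pivot on row 2; the z-row RHS becomes 0 − (-3)·(19/4) = 57/4.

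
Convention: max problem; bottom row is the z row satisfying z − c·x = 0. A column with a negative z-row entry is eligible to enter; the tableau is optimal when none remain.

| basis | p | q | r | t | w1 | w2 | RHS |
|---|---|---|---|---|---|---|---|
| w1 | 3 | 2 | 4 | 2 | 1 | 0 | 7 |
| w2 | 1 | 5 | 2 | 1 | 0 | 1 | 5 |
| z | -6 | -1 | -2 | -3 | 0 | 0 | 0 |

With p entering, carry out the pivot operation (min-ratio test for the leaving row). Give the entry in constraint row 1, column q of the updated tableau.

2/3

Ratio test on column p — row 1: 7/3 = 7/3; row 2: 5/1 = 5. Minimum is 7/3 at row 1 (w1 leaves); pivot element 3.
Divide row 1 by 3; eliminate column p from the other rows.
In the new row 1, the q entry is the old entry divided by the pivot: 2/3 = 2/3.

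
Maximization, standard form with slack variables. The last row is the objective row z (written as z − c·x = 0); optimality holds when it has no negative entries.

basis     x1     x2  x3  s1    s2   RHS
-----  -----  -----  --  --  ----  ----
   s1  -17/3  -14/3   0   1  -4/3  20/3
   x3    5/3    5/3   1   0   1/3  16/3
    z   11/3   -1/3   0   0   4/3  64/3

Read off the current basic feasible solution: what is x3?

16/3

x3 is basic (row 2); its value is the RHS of that row, 16/3.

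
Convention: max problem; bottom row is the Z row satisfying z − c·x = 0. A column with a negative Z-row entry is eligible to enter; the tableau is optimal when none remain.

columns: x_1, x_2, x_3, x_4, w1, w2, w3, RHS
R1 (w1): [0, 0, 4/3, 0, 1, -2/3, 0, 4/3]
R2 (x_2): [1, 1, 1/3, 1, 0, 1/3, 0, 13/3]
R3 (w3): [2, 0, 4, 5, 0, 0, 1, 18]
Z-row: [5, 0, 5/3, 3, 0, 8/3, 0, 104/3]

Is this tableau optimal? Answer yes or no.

yes

Every Z-row coefficient is ≥ 0, so the tableau is optimal.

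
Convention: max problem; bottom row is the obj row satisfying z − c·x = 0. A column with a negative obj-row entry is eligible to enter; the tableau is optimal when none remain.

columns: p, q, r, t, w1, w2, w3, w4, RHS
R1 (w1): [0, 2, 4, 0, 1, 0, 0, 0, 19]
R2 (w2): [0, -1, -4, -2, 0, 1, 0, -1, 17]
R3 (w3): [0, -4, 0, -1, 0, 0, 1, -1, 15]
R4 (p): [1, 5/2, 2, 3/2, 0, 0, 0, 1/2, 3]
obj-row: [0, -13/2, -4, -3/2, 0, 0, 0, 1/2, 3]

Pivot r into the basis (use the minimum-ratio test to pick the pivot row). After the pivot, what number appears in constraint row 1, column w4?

Ratio test on column r — row 1: 19/4 = 19/4; row 2: entry -4 ≤ 0; row 3: entry 0 ≤ 0; row 4: 3/2 = 3/2. Minimum is 3/2 at row 4 (p leaves); pivot element 2.
Divide row 4 by 2; eliminate column r from the other rows.
Row 1 update in column w4: 0 − 4·(1/4) = -1.

-1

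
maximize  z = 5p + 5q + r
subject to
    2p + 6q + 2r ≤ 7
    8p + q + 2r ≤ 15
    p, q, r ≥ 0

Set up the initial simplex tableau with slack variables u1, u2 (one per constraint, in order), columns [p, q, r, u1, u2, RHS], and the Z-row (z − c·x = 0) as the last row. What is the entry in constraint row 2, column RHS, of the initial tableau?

The RHS of constraint 2 is b_2 = 15.

15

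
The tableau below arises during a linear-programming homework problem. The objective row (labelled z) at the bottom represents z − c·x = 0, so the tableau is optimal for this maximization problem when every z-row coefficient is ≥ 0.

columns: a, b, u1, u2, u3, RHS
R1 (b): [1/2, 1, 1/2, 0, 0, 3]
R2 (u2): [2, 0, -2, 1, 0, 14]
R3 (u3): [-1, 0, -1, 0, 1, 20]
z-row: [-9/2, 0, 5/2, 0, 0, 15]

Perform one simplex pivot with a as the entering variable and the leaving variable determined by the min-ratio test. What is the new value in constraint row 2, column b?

Ratio test on column a — row 1: 3/(1/2) = 6; row 2: 14/2 = 7; row 3: entry -1 ≤ 0. Minimum is 6 at row 1 (b leaves); pivot element 1/2.
Divide row 1 by 1/2; eliminate column a from the other rows.
Row 2 update in column b: 0 − 2·2 = -4.

-4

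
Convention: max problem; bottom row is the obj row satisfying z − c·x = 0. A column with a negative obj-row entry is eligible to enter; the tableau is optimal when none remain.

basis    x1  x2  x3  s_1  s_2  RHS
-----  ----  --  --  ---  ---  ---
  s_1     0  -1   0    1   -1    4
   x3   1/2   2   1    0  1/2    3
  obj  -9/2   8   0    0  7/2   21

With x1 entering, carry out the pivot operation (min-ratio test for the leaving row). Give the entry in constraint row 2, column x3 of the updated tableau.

2

Ratio test on column x1 — row 1: entry 0 ≤ 0; row 2: 3/(1/2) = 6. Minimum is 6 at row 2 (x3 leaves); pivot element 1/2.
Divide row 2 by 1/2; eliminate column x1 from the other rows.
In the new row 2, the x3 entry is the old entry divided by the pivot: 1/(1/2) = 2.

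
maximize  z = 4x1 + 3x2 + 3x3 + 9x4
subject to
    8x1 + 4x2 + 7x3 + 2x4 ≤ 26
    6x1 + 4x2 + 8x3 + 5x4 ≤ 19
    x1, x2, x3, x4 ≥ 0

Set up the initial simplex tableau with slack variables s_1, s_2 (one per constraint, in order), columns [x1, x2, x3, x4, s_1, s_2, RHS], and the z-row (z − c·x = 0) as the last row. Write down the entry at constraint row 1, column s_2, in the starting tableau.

Slack s_2 belongs to constraint 2; its column is the unit vector e_2, so the entry in row 1 is 0.

0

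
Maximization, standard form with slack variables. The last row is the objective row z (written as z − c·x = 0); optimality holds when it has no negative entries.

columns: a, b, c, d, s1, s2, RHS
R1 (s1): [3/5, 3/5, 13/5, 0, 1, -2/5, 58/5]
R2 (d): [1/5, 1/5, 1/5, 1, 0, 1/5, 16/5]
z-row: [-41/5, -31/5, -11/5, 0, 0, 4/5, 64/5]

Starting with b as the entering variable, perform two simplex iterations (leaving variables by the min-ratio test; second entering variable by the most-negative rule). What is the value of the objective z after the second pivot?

144

Ratio test on column b — row 1: (58/5)/(3/5) = 58/3; row 2: (16/5)/(1/5) = 16. Minimum is 16 at row 2 (d leaves); pivot element 1/5.
Pivot on row 2; the z-row RHS becomes 64/5 − (-31/5)·16 = 112.
Next entering variable (most negative z-row entry -2): a.
Ratio test on column a — row 1: entry 0 ≤ 0; row 2: 16/1 = 16. Minimum is 16 at row 2 (b leaves); pivot element 1.
After the second pivot the z-row RHS is 112 − (-2)·16 = 144.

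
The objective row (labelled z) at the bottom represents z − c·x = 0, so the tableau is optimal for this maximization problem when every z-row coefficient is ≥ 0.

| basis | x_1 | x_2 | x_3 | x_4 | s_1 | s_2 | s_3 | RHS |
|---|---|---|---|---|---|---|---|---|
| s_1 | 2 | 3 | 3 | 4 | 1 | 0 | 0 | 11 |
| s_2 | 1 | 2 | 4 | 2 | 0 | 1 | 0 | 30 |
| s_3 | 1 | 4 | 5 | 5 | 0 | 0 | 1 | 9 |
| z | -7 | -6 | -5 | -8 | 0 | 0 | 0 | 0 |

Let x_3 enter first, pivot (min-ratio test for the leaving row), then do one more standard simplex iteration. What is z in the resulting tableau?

33

Ratio test on column x_3 — row 1: 11/3 = 11/3; row 2: 30/4 = 15/2; row 3: 9/5 = 9/5. Minimum is 9/5 at row 3 (s_3 leaves); pivot element 5.
Pivot on row 3; the z-row RHS becomes 0 − (-5)·(9/5) = 9.
Next entering variable (most negative z-row entry -6): x_1.
Ratio test on column x_1 — row 1: (28/5)/(7/5) = 4; row 2: (114/5)/(1/5) = 114; row 3: (9/5)/(1/5) = 9. Minimum is 4 at row 1 (s_1 leaves); pivot element 7/5.
After the second pivot the z-row RHS is 9 − (-6)·4 = 33.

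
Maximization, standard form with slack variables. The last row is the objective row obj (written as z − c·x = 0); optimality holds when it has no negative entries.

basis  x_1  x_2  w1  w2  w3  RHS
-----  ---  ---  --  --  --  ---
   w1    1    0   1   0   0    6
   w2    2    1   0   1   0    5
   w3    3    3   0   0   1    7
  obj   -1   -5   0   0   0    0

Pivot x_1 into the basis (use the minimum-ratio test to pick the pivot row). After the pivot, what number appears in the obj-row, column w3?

1/3

Ratio test on column x_1 — row 1: 6/1 = 6; row 2: 5/2 = 5/2; row 3: 7/3 = 7/3. Minimum is 7/3 at row 3 (w3 leaves); pivot element 3.
Divide row 3 by 3; eliminate column x_1 from the other rows.
obj-row update in column w3: 0 − (-1)·(1/3) = 1/3.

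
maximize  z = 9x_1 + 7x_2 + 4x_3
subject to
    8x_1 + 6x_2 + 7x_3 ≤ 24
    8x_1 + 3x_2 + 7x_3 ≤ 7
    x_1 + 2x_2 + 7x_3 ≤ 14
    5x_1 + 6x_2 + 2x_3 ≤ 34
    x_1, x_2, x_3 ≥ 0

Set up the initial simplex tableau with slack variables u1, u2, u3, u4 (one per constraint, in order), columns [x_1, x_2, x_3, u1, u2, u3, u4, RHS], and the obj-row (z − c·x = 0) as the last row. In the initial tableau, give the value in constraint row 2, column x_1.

Constraint 2 has coefficient 8 on x_1.

8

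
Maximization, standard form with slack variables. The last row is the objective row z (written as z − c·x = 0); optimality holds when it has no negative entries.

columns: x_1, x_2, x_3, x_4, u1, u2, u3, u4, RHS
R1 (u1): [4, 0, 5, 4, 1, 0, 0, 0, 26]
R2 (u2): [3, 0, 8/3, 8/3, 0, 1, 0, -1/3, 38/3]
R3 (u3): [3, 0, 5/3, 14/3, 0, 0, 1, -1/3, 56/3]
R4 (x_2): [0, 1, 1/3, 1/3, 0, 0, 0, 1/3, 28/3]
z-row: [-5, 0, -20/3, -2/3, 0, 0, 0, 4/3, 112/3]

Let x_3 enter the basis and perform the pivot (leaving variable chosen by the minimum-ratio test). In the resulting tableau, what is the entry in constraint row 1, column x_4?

-1

Ratio test on column x_3 — row 1: 26/5 = 26/5; row 2: (38/3)/(8/3) = 19/4; row 3: (56/3)/(5/3) = 56/5; row 4: (28/3)/(1/3) = 28. Minimum is 19/4 at row 2 (u2 leaves); pivot element 8/3.
Divide row 2 by 8/3; eliminate column x_3 from the other rows.
Row 1 update in column x_4: 4 − 5·1 = -1.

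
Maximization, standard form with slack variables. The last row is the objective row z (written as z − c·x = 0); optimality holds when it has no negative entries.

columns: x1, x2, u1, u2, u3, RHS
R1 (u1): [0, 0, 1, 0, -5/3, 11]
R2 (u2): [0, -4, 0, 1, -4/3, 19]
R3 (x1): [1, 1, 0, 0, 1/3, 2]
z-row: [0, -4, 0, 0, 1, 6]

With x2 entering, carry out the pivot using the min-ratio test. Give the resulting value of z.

14

Ratio test on column x2 — row 1: entry 0 ≤ 0; row 2: entry -4 ≤ 0; row 3: 2/1 = 2. Minimum is 2 at row 3 (x1 leaves); pivot element 1.
Pivot on row 3; the z-row RHS becomes 6 − (-4)·2 = 14.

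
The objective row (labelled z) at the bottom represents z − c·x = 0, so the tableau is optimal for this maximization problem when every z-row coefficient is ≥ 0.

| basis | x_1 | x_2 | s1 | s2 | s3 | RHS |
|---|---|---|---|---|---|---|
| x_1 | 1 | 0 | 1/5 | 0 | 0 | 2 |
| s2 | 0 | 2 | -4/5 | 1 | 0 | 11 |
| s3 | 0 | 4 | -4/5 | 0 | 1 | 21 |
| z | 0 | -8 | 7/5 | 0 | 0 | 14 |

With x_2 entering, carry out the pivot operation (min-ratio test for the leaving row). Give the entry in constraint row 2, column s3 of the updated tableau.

Ratio test on column x_2 — row 1: entry 0 ≤ 0; row 2: 11/2 = 11/2; row 3: 21/4 = 21/4. Minimum is 21/4 at row 3 (s3 leaves); pivot element 4.
Divide row 3 by 4; eliminate column x_2 from the other rows.
Row 2 update in column s3: 0 − 2·(1/4) = -1/2.

-1/2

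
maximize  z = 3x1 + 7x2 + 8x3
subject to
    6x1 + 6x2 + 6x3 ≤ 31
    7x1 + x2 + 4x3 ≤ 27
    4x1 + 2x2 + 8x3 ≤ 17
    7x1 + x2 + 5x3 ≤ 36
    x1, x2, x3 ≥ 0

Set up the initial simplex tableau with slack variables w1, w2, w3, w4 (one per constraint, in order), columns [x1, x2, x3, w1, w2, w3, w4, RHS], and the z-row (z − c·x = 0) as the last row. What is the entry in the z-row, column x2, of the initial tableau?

The z-row carries the negated objective coefficients: the x2 entry is -7.

-7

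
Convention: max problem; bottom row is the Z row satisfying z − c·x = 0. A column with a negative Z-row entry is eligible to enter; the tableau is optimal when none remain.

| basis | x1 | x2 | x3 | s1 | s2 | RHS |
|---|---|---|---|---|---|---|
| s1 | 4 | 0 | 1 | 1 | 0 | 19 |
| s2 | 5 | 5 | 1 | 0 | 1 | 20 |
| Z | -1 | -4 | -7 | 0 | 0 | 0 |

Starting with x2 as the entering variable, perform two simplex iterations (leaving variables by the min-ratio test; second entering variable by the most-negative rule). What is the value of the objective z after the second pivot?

669/5

Ratio test on column x2 — row 1: entry 0 ≤ 0; row 2: 20/5 = 4. Minimum is 4 at row 2 (s2 leaves); pivot element 5.
Pivot on row 2; the Z-row RHS becomes 0 − (-4)·4 = 16.
Next entering variable (most negative Z-row entry -31/5): x3.
Ratio test on column x3 — row 1: 19/1 = 19; row 2: 4/(1/5) = 20. Minimum is 19 at row 1 (s1 leaves); pivot element 1.
After the second pivot the Z-row RHS is 16 − (-31/5)·19 = 669/5.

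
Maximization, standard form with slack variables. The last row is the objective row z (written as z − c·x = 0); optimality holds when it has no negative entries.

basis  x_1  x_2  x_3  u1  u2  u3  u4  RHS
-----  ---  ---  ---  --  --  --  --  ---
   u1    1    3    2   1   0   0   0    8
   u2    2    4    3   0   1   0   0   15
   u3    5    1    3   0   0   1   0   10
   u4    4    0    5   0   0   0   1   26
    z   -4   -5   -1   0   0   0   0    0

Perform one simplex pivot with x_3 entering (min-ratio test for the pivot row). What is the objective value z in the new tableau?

10/3

Ratio test on column x_3 — row 1: 8/2 = 4; row 2: 15/3 = 5; row 3: 10/3 = 10/3; row 4: 26/5 = 26/5. Minimum is 10/3 at row 3 (u3 leaves); pivot element 3.
Pivot on row 3; the z-row RHS becomes 0 − (-1)·(10/3) = 10/3.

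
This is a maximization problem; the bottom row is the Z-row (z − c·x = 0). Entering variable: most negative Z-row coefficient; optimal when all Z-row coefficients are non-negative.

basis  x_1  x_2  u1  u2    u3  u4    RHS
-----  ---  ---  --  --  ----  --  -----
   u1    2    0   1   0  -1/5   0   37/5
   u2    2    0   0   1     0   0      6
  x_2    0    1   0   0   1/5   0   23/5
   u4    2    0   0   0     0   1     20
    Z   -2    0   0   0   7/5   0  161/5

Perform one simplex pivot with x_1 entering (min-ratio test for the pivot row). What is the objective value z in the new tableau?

Ratio test on column x_1 — row 1: (37/5)/2 = 37/10; row 2: 6/2 = 3; row 3: entry 0 ≤ 0; row 4: 20/2 = 10. Minimum is 3 at row 2 (u2 leaves); pivot element 2.
Pivot on row 2; the Z-row RHS becomes 161/5 − (-2)·3 = 191/5.

191/5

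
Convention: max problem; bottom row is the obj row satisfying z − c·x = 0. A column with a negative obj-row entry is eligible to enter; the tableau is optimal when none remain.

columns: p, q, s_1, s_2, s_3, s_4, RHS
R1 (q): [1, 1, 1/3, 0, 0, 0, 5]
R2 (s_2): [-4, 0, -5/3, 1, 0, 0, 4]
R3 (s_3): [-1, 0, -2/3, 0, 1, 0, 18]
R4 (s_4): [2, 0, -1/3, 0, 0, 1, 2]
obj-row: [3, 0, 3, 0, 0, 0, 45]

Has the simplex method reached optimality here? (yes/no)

Every obj-row coefficient is ≥ 0, so the tableau is optimal.

yes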